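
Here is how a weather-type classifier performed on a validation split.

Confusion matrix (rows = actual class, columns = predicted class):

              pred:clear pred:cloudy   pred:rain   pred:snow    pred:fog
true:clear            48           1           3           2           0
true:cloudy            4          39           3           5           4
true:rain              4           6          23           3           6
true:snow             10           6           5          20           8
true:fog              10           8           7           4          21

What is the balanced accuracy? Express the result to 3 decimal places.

Balanced accuracy = mean of per-class recall.
  clear: recall = 48/54 = 0.8889
  cloudy: recall = 39/55 = 0.7091
  rain: recall = 23/42 = 0.5476
  snow: recall = 20/49 = 0.4082
  fog: recall = 21/50 = 0.4200
Mean = (0.8889 + 0.7091 + 0.5476 + 0.4082 + 0.4200) / 5 = 0.595

0.595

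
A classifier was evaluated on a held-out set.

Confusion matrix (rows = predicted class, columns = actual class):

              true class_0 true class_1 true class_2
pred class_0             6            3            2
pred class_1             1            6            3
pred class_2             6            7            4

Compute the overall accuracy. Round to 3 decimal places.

0.421

Accuracy = trace / total = (6+6+4=16) / 38 = 16/38 = 0.421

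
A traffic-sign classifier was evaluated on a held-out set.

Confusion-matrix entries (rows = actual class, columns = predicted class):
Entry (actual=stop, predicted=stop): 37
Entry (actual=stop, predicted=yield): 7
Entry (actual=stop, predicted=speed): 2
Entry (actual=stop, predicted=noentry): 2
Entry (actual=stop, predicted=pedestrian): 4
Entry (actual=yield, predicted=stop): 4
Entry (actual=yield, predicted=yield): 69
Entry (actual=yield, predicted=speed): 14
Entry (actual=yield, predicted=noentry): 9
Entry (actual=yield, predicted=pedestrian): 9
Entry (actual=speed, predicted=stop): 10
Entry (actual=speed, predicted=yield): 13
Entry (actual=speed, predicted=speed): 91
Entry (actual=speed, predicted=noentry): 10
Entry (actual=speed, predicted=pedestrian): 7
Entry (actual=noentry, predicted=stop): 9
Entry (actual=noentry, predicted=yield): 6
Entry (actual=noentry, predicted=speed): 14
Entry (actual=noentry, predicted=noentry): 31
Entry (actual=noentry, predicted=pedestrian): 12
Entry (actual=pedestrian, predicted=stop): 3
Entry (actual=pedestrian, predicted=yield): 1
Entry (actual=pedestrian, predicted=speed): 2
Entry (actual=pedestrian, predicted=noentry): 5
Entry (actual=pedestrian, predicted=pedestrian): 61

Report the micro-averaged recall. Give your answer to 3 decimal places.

0.669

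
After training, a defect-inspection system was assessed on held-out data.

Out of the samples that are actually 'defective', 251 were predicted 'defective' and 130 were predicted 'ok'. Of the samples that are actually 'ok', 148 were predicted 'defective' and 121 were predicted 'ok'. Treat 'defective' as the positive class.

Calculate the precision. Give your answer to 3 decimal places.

0.629

Precision = TP/(TP+FP) = 251/(251+148) = 251/399 = 0.629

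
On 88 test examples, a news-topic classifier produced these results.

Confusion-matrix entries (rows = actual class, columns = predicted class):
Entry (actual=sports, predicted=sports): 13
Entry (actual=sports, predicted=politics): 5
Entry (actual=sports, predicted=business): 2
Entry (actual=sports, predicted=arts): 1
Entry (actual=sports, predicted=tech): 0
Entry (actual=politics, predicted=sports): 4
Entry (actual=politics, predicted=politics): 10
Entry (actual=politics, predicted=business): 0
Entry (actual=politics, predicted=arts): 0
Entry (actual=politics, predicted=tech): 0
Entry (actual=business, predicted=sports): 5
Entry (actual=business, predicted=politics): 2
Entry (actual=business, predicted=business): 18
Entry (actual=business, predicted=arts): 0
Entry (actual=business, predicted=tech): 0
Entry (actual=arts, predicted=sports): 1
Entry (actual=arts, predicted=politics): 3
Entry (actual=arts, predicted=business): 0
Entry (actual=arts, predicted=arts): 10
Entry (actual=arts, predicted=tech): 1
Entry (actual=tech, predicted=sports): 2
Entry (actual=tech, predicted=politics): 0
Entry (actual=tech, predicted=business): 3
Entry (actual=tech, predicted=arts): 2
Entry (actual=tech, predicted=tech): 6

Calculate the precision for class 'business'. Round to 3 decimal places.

Take TP from the diagonal, FP from the rest of the 'business' prediction marginal, FN from the rest of the 'business' actual marginal.
precision = TP/(TP+FP).
business: TP=18, FP=2+0+0+3=5 → 18/23 = 0.7826

0.783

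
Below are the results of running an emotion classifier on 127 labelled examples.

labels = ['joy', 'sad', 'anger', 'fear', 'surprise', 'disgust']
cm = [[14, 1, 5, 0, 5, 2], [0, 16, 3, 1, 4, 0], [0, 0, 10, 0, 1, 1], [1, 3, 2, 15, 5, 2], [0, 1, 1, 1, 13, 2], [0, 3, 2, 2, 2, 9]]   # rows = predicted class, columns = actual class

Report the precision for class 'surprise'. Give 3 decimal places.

precision = TP/(TP+FP).
surprise: TP=13, FP=0+1+1+1+2=5 → 13/18 = 0.7222

0.722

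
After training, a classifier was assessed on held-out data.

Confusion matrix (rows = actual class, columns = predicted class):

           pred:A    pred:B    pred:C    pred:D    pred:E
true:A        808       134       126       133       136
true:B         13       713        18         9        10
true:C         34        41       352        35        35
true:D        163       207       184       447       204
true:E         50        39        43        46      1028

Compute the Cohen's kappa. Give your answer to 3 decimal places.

0.583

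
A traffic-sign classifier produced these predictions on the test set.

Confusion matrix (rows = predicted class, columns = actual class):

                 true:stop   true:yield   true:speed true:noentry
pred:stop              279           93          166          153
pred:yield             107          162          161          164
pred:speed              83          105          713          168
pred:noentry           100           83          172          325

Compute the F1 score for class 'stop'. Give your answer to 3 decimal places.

0.443

One-vs-rest for 'stop': TP = diagonal; FP = other classes predicted 'stop'; FN = 'stop' predicted as other.
F1 score = 2·TP/(2·TP+FP+FN).
stop: TP=279, FP=93+166+153=412, FN=107+83+100=290 → 558/1260 = 0.4429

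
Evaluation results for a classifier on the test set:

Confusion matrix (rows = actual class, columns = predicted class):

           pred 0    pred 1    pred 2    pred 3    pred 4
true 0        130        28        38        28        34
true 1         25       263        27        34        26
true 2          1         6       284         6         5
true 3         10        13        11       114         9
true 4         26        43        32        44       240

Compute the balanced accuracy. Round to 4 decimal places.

Balanced accuracy = mean of per-class recall.
  0: recall = 130/258 = 0.50388
  1: recall = 263/375 = 0.70133
  2: recall = 284/302 = 0.94040
  3: recall = 114/157 = 0.72611
  4: recall = 240/385 = 0.62338
Mean = (0.50388 + 0.70133 + 0.94040 + 0.72611 + 0.62338) / 5 = 0.6990

0.6990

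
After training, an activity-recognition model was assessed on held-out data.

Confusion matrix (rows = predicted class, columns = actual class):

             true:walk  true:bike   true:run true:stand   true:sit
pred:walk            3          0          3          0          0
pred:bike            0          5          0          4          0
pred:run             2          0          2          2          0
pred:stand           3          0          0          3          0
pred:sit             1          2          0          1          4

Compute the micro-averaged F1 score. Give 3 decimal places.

Micro-averaging pools counts across classes: ΣTP=17, ΣFP=18, ΣFN=18.
Micro-F1 score = 2·TP/(2·TP+FP+FN) on pooled counts = 0.486 (equals overall accuracy in single-label multiclass).

0.486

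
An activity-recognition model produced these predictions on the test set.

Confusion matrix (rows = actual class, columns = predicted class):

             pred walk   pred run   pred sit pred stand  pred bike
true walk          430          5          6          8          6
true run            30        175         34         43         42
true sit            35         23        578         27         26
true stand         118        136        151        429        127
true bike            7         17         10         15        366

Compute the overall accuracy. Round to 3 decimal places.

0.695

Accuracy = trace / total = (430+175+578+429+366=1978) / 2844 = 1978/2844 = 0.695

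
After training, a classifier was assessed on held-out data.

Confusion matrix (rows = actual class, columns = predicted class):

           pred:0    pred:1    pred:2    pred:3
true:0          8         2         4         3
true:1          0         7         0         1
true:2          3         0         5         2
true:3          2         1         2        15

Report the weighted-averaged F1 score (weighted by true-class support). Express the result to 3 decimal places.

0.631

Per-class F1 score (2·TP/(2·TP+FP+FN)):
  0: TP=8, FP=0+3+2=5, FN=2+4+3=9 → 16/30 = 0.5333
  1: TP=7, FP=2+0+1=3, FN=0+0+1=1 → 14/18 = 0.7778
  2: TP=5, FP=4+0+2=6, FN=3+0+2=5 → 10/21 = 0.4762
  3: TP=15, FP=3+1+2=6, FN=2+1+2=5 → 30/41 = 0.7317
Weighted-F1 score = Σ (supportᵢ/N)·F1 scoreᵢ with N=55: (17/55)·0.5333 + (8/55)·0.7778 + (10/55)·0.4762 + (20/55)·0.7317 = 0.631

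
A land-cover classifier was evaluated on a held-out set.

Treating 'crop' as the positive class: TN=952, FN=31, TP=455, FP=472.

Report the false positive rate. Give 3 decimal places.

0.331

FPR = FP/(FP+TN) = 472/(472+952) = 0.331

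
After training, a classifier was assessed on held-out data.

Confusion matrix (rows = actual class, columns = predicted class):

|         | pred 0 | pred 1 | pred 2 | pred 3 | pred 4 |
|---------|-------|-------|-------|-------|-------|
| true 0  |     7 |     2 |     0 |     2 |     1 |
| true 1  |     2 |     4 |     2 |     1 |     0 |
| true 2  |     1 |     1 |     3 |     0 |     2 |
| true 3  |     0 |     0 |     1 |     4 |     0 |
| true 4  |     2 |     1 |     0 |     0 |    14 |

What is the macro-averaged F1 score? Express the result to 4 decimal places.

Per-class F1 score (2·TP/(2·TP+FP+FN)):
  0: TP=7, FP=2+1+0+2=5, FN=2+0+2+1=5 → 14/24 = 0.58333
  1: TP=4, FP=2+1+0+1=4, FN=2+2+1+0=5 → 8/17 = 0.47059
  2: TP=3, FP=0+2+1+0=3, FN=1+1+0+2=4 → 6/13 = 0.46154
  3: TP=4, FP=2+1+0+0=3, FN=0+0+1+0=1 → 8/12 = 0.66667
  4: TP=14, FP=1+0+2+0=3, FN=2+1+0+0=3 → 28/34 = 0.82353
Macro-F1 score = mean = (0.58333 + 0.47059 + 0.46154 + 0.66667 + 0.82353) / 5 = 0.6011

0.6011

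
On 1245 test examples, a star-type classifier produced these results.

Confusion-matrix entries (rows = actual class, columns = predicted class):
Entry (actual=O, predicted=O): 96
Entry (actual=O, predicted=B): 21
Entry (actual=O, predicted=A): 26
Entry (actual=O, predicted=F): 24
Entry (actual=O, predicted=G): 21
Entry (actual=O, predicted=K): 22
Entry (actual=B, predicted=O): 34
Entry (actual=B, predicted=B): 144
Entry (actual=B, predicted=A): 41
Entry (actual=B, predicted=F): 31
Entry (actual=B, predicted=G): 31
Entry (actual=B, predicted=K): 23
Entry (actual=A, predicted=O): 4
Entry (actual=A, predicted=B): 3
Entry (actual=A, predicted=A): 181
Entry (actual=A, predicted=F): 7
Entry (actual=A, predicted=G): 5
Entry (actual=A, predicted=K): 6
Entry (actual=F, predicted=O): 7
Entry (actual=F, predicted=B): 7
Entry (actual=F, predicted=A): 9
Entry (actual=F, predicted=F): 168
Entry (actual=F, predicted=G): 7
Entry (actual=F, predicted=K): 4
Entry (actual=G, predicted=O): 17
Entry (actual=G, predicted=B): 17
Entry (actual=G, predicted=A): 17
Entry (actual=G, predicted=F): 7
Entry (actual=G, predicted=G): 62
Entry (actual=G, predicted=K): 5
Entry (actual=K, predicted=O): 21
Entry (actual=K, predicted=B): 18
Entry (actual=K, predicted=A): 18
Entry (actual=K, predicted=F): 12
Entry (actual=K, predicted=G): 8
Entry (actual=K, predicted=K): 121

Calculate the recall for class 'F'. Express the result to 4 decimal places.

One-vs-rest for 'F': TP = diagonal; FP = other classes predicted 'F'; FN = 'F' predicted as other.
recall = TP/(TP+FN).
F: TP=168, FN=7+7+9+7+4=34 → 168/202 = 0.83168

0.8317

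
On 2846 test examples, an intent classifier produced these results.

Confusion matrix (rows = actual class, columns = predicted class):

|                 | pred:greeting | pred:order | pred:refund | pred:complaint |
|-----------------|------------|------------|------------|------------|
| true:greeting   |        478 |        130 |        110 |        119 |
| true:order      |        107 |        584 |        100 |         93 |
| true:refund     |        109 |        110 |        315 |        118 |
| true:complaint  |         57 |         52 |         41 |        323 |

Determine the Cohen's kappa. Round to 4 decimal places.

0.4581

Observed agreement pₒ = trace/N = 1700/2846 = 0.59733
Expected agreement pₑ = Σ (rowᵢ·colᵢ)/N² = (837·751 + 884·876 + 652·566 + 473·653)/2846² = 0.25691
κ = (pₒ − pₑ)/(1 − pₑ) = (0.59733 − 0.25691)/(1 − 0.25691) = 0.4581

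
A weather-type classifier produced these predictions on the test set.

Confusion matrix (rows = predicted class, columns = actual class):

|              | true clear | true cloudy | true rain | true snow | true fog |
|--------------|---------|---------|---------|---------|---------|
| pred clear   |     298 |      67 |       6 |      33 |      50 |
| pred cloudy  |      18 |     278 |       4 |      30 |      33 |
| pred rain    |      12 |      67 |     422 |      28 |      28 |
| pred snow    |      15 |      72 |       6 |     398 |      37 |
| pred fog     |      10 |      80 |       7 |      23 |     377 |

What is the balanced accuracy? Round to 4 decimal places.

0.7562

Balanced accuracy = mean of per-class recall.
  clear: recall = 298/353 = 0.84419
  cloudy: recall = 278/564 = 0.49291
  rain: recall = 422/445 = 0.94831
  snow: recall = 398/512 = 0.77734
  fog: recall = 377/525 = 0.71810
Mean = (0.84419 + 0.49291 + 0.94831 + 0.77734 + 0.71810) / 5 = 0.7562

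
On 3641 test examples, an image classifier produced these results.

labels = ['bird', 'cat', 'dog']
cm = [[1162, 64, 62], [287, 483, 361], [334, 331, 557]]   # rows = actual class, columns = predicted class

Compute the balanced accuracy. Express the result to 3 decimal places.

0.595

Balanced accuracy = mean of per-class recall.
  bird: recall = 1162/1288 = 0.9022
  cat: recall = 483/1131 = 0.4271
  dog: recall = 557/1222 = 0.4558
Mean = (0.9022 + 0.4271 + 0.4558) / 3 = 0.595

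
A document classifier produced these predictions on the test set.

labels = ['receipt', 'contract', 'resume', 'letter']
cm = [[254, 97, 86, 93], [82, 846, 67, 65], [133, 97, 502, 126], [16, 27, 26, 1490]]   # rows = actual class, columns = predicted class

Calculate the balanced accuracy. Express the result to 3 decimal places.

Balanced accuracy = mean of per-class recall.
  receipt: recall = 254/530 = 0.4792
  contract: recall = 846/1060 = 0.7981
  resume: recall = 502/858 = 0.5851
  letter: recall = 1490/1559 = 0.9557
Mean = (0.4792 + 0.7981 + 0.5851 + 0.9557) / 4 = 0.705

0.705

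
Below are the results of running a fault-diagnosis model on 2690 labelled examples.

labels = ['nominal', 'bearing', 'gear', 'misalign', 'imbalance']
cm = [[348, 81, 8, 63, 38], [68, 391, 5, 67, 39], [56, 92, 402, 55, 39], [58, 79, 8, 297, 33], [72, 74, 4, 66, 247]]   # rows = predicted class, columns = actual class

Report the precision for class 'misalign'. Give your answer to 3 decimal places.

One-vs-rest for 'misalign': TP = diagonal; FP = other classes predicted 'misalign'; FN = 'misalign' predicted as other.
precision = TP/(TP+FP).
misalign: TP=297, FP=58+79+8+33=178 → 297/475 = 0.6253

0.625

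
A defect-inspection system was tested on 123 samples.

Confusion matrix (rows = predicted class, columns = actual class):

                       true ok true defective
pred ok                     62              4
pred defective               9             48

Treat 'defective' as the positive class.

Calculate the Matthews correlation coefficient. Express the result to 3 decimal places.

MCC = (TP·TN − FP·FN) / √((TP+FP)(TP+FN)(TN+FP)(TN+FN))
Numerator = 48·62 − 9·4 = 2940
Denominator = √(57·52·71·66) = √13889304 = 3726.8357
MCC = 2940 / 3726.8357 = 0.789

0.789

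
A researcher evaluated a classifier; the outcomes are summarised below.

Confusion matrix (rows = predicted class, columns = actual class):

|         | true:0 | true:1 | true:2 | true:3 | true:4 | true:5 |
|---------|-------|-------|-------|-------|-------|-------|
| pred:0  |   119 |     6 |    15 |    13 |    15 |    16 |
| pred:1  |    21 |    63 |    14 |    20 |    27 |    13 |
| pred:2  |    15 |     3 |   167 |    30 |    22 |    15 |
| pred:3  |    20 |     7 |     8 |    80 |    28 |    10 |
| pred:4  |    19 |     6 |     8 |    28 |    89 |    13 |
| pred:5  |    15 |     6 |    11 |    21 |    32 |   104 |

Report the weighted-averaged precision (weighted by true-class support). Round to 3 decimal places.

0.573

Per-class precision (TP/(TP+FP)):
  0: TP=119, FP=6+15+13+15+16=65 → 119/184 = 0.6467
  1: TP=63, FP=21+14+20+27+13=95 → 63/158 = 0.3987
  2: TP=167, FP=15+3+30+22+15=85 → 167/252 = 0.6627
  3: TP=80, FP=20+7+8+28+10=73 → 80/153 = 0.5229
  4: TP=89, FP=19+6+8+28+13=74 → 89/163 = 0.5460
  5: TP=104, FP=15+6+11+21+32=85 → 104/189 = 0.5503
Weighted-precision = Σ (supportᵢ/N)·precisionᵢ with N=1099: (209/1099)·0.6467 + (91/1099)·0.3987 + (223/1099)·0.6627 + (192/1099)·0.5229 + (213/1099)·0.5460 + (171/1099)·0.5503 = 0.573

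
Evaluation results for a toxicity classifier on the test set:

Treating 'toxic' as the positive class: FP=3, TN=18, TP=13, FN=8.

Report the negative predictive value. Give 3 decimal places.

NPV = TN/(TN+FN) = 18/(18+8) = 0.692

0.692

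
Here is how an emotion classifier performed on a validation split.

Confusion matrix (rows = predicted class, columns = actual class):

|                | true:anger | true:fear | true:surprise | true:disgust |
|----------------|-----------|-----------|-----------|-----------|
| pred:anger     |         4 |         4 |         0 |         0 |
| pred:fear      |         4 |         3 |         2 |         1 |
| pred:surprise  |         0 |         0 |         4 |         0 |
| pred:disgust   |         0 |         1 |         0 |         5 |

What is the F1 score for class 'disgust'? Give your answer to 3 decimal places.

0.833

Treat 'disgust' as positive and all other classes as negative.
F1 score = 2·TP/(2·TP+FP+FN).
disgust: TP=5, FP=0+1+0=1, FN=0+1+0=1 → 10/12 = 0.8333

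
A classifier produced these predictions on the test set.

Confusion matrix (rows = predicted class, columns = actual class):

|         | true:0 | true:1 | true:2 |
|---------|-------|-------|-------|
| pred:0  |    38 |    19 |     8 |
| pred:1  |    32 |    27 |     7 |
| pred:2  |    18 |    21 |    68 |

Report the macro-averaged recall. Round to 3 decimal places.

0.551

Per-class recall (TP/(TP+FN)):
  0: TP=38, FN=32+18=50 → 38/88 = 0.4318
  1: TP=27, FN=19+21=40 → 27/67 = 0.4030
  2: TP=68, FN=8+7=15 → 68/83 = 0.8193
Macro-recall = mean = (0.4318 + 0.4030 + 0.8193) / 3 = 0.551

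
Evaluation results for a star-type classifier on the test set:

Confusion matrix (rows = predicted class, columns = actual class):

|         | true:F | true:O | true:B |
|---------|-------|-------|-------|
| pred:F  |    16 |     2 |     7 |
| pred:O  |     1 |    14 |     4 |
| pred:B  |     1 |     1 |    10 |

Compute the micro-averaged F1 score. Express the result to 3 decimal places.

0.714

Micro-averaging pools counts across classes: ΣTP=40, ΣFP=16, ΣFN=16.
Micro-F1 score = 2·TP/(2·TP+FP+FN) on pooled counts = 0.714 (equals overall accuracy in single-label multiclass).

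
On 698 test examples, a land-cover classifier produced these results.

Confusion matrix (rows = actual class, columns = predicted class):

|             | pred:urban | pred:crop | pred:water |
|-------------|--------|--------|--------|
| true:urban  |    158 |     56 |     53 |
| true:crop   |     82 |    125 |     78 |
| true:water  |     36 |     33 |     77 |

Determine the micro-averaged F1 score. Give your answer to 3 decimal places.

Micro-averaging pools counts across classes: ΣTP=360, ΣFP=338, ΣFN=338.
Micro-F1 score = 2·TP/(2·TP+FP+FN) on pooled counts = 0.516 (equals overall accuracy in single-label multiclass).

0.516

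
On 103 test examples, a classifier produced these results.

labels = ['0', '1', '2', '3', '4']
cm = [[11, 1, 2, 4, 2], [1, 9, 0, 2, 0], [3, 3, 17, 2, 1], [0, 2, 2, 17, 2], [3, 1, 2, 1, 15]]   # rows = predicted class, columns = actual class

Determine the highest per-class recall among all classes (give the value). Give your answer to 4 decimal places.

Per-class recall (TP/(TP+FN)):
  0: TP=11, FN=1+3+0+3=7 → 11/18 = 0.61111
  1: TP=9, FN=1+3+2+1=7 → 9/16 = 0.56250
  2: TP=17, FN=2+0+2+2=6 → 17/23 = 0.73913
  3: TP=17, FN=4+2+2+1=9 → 17/26 = 0.65385
  4: TP=15, FN=2+0+1+2=5 → 15/20 = 0.75000
Highest is class '4' with recall = 0.7500.

0.7500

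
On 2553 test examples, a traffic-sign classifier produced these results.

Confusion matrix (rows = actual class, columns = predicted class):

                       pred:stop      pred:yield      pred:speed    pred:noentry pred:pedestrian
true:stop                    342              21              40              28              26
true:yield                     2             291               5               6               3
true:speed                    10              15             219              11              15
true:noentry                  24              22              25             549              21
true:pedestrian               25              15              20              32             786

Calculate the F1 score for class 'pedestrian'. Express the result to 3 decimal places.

One-vs-rest for 'pedestrian': TP = diagonal; FP = other classes predicted 'pedestrian'; FN = 'pedestrian' predicted as other.
F1 score = 2·TP/(2·TP+FP+FN).
pedestrian: TP=786, FP=26+3+15+21=65, FN=25+15+20+32=92 → 1572/1729 = 0.9092

0.909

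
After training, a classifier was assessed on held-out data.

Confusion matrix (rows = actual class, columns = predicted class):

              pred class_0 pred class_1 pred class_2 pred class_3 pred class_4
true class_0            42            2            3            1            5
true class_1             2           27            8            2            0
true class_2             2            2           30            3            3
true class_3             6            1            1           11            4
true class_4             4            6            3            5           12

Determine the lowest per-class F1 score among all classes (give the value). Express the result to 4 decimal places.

Per-class F1 score (2·TP/(2·TP+FP+FN)):
  class_0: TP=42, FP=2+2+6+4=14, FN=2+3+1+5=11 → 84/109 = 0.77064
  class_1: TP=27, FP=2+2+1+6=11, FN=2+8+2+0=12 → 54/77 = 0.70130
  class_2: TP=30, FP=3+8+1+3=15, FN=2+2+3+3=10 → 60/85 = 0.70588
  class_3: TP=11, FP=1+2+3+5=11, FN=6+1+1+4=12 → 22/45 = 0.48889
  class_4: TP=12, FP=5+0+3+4=12, FN=4+6+3+5=18 → 24/54 = 0.44444
Lowest is class 'class_4' with F1 score = 0.4444.

0.4444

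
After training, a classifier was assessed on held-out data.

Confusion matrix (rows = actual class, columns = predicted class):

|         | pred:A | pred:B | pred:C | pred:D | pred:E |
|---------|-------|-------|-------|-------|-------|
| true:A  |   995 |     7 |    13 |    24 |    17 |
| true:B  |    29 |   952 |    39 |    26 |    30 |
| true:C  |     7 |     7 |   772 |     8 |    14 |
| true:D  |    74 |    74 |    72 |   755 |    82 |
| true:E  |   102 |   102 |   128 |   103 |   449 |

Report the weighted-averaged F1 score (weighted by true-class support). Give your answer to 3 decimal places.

0.795

Per-class F1 score (2·TP/(2·TP+FP+FN)):
  A: TP=995, FP=29+7+74+102=212, FN=7+13+24+17=61 → 1990/2263 = 0.8794
  B: TP=952, FP=7+7+74+102=190, FN=29+39+26+30=124 → 1904/2218 = 0.8584
  C: TP=772, FP=13+39+72+128=252, FN=7+7+8+14=36 → 1544/1832 = 0.8428
  D: TP=755, FP=24+26+8+103=161, FN=74+74+72+82=302 → 1510/1973 = 0.7653
  E: TP=449, FP=17+30+14+82=143, FN=102+102+128+103=435 → 898/1476 = 0.6084
Weighted-F1 score = Σ (supportᵢ/N)·F1 scoreᵢ with N=4881: (1056/4881)·0.8794 + (1076/4881)·0.8584 + (808/4881)·0.8428 + (1057/4881)·0.7653 + (884/4881)·0.6084 = 0.795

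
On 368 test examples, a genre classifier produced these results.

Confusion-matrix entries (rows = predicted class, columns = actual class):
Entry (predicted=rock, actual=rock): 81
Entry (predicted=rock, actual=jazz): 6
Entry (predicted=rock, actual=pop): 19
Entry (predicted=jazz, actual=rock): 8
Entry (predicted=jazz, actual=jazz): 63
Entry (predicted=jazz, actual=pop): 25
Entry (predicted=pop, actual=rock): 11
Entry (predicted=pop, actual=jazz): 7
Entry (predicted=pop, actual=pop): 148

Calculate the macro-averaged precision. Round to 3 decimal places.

Per-class precision (TP/(TP+FP)):
  rock: TP=81, FP=6+19=25 → 81/106 = 0.7642
  jazz: TP=63, FP=8+25=33 → 63/96 = 0.6563
  pop: TP=148, FP=11+7=18 → 148/166 = 0.8916
Macro-precision = mean = (0.7642 + 0.6563 + 0.8916) / 3 = 0.771

0.771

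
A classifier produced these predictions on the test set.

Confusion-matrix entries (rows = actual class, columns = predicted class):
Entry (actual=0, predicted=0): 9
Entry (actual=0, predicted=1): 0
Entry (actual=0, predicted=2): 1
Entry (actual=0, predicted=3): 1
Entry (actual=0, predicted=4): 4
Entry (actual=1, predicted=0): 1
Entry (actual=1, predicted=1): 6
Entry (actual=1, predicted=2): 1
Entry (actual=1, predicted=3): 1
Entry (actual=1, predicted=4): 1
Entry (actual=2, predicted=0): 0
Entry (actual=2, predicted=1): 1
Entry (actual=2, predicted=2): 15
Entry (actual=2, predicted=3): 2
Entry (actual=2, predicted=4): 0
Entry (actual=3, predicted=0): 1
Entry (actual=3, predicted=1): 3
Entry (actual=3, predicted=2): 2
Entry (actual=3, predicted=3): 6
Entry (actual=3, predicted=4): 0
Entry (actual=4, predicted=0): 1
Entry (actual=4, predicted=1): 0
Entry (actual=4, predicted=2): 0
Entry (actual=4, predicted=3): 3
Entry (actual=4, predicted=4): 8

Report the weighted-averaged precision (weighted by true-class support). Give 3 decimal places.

0.662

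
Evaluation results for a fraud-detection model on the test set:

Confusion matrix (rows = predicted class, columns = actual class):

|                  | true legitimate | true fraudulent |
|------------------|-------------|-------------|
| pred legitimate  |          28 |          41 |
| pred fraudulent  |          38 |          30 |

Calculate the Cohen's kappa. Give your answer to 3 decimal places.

-0.153

Observed agreement pₒ = trace/N = 58/137 = 0.4234
Expected agreement pₑ = Σ (rowᵢ·colᵢ)/N² = (66·69 + 71·68)/137² = 0.4999
κ = (pₒ − pₑ)/(1 − pₑ) = (0.4234 − 0.4999)/(1 − 0.4999) = -0.153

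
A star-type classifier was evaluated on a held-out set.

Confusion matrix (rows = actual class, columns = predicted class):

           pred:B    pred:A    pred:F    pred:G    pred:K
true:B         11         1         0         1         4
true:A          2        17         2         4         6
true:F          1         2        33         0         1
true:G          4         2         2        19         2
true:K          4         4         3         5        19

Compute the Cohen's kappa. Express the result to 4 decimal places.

0.5762

Observed agreement pₒ = trace/N = 99/149 = 0.66443
Expected agreement pₑ = Σ (rowᵢ·colᵢ)/N² = (17·22 + 31·26 + 37·40 + 29·29 + 35·32)/149² = 0.20814
κ = (pₒ − pₑ)/(1 − pₑ) = (0.66443 − 0.20814)/(1 − 0.20814) = 0.5762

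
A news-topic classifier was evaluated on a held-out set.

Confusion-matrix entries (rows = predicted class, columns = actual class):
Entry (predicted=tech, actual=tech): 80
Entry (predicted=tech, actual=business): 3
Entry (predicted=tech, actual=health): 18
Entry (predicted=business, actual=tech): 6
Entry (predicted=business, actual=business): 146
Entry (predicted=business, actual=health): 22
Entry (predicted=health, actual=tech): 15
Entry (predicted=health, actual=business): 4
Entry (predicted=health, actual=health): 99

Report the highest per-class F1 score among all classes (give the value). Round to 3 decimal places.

Per-class F1 score (2·TP/(2·TP+FP+FN)):
  tech: TP=80, FP=3+18=21, FN=6+15=21 → 160/202 = 0.7921
  business: TP=146, FP=6+22=28, FN=3+4=7 → 292/327 = 0.8930
  health: TP=99, FP=15+4=19, FN=18+22=40 → 198/257 = 0.7704
Highest is class 'business' with F1 score = 0.893.

0.893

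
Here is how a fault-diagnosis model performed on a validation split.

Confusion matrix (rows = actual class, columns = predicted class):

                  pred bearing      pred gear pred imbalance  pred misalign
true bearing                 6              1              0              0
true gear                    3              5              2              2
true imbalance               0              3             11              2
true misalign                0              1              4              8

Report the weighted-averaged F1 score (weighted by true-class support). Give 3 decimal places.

0.619

Per-class F1 score (2·TP/(2·TP+FP+FN)):
  bearing: TP=6, FP=3+0+0=3, FN=1+0+0=1 → 12/16 = 0.7500
  gear: TP=5, FP=1+3+1=5, FN=3+2+2=7 → 10/22 = 0.4545
  imbalance: TP=11, FP=0+2+4=6, FN=0+3+2=5 → 22/33 = 0.6667
  misalign: TP=8, FP=0+2+2=4, FN=0+1+4=5 → 16/25 = 0.6400
Weighted-F1 score = Σ (supportᵢ/N)·F1 scoreᵢ with N=48: (7/48)·0.7500 + (12/48)·0.4545 + (16/48)·0.6667 + (13/48)·0.6400 = 0.619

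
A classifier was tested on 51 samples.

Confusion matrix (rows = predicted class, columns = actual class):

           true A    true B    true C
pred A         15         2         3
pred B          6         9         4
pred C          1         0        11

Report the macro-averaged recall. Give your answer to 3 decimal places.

0.704

Per-class recall (TP/(TP+FN)):
  A: TP=15, FN=6+1=7 → 15/22 = 0.6818
  B: TP=9, FN=2+0=2 → 9/11 = 0.8182
  C: TP=11, FN=3+4=7 → 11/18 = 0.6111
Macro-recall = mean = (0.6818 + 0.8182 + 0.6111) / 3 = 0.704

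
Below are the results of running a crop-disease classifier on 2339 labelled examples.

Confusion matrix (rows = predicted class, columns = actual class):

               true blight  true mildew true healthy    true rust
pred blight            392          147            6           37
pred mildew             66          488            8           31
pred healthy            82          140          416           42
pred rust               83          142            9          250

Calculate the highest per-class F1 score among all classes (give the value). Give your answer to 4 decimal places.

0.7435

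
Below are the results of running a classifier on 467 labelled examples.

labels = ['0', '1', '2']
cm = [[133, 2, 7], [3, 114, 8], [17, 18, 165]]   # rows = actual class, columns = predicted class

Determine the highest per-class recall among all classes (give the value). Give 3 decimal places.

0.937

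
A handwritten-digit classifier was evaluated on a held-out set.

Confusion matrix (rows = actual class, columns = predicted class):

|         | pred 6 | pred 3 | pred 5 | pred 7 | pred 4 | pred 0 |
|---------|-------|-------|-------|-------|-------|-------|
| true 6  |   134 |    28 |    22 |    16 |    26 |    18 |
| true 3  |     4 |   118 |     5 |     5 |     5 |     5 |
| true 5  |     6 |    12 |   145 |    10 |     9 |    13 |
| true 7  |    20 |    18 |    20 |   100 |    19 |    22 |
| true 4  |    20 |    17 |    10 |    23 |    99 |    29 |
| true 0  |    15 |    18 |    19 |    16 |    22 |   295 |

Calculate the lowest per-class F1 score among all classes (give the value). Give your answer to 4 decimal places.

Per-class F1 score (2·TP/(2·TP+FP+FN)):
  6: TP=134, FP=4+6+20+20+15=65, FN=28+22+16+26+18=110 → 268/443 = 0.60497
  3: TP=118, FP=28+12+18+17+18=93, FN=4+5+5+5+5=24 → 236/353 = 0.66856
  5: TP=145, FP=22+5+20+10+19=76, FN=6+12+10+9+13=50 → 290/416 = 0.69712
  7: TP=100, FP=16+5+10+23+16=70, FN=20+18+20+19+22=99 → 200/369 = 0.54201
  4: TP=99, FP=26+5+9+19+22=81, FN=20+17+10+23+29=99 → 198/378 = 0.52381
  0: TP=295, FP=18+5+13+22+29=87, FN=15+18+19+16+22=90 → 590/767 = 0.76923
Lowest is class '4' with F1 score = 0.5238.

0.5238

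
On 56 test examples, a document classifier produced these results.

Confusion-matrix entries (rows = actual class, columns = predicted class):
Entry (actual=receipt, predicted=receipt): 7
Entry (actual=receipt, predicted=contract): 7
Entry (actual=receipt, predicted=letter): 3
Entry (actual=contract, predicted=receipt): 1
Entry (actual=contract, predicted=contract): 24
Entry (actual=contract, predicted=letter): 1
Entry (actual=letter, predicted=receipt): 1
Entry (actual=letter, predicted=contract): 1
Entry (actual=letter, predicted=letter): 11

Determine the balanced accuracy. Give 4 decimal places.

0.7270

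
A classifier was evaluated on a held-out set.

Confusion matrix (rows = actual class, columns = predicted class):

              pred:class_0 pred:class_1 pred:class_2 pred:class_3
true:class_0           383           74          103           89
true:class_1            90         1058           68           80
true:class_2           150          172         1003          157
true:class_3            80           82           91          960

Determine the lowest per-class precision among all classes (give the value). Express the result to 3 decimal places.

Per-class precision (TP/(TP+FP)):
  class_0: TP=383, FP=90+150+80=320 → 383/703 = 0.5448
  class_1: TP=1058, FP=74+172+82=328 → 1058/1386 = 0.7633
  class_2: TP=1003, FP=103+68+91=262 → 1003/1265 = 0.7929
  class_3: TP=960, FP=89+80+157=326 → 960/1286 = 0.7465
Lowest is class 'class_0' with precision = 0.545.

0.545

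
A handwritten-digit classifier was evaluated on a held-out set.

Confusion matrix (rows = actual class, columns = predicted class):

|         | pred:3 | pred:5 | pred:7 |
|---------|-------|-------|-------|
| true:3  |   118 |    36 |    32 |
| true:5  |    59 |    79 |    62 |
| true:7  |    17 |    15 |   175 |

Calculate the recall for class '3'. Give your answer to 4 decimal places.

0.6344

recall = TP/(TP+FN).
3: TP=118, FN=36+32=68 → 118/186 = 0.63441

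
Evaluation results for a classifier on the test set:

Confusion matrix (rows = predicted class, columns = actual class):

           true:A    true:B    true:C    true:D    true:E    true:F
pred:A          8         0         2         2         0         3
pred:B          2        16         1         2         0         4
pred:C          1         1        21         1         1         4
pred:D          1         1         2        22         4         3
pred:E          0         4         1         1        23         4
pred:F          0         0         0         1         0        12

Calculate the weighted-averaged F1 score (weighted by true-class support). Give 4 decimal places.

0.6809

Per-class F1 score (2·TP/(2·TP+FP+FN)):
  A: TP=8, FP=0+2+2+0+3=7, FN=2+1+1+0+0=4 → 16/27 = 0.59259
  B: TP=16, FP=2+1+2+0+4=9, FN=0+1+1+4+0=6 → 32/47 = 0.68085
  C: TP=21, FP=1+1+1+1+4=8, FN=2+1+2+1+0=6 → 42/56 = 0.75000
  D: TP=22, FP=1+1+2+4+3=11, FN=2+2+1+1+1=7 → 44/62 = 0.70968
  E: TP=23, FP=0+4+1+1+4=10, FN=0+0+1+4+0=5 → 46/61 = 0.75410
  F: TP=12, FP=0+0+0+1+0=1, FN=3+4+4+3+4=18 → 24/43 = 0.55814
Weighted-F1 score = Σ (supportᵢ/N)·F1 scoreᵢ with N=148: (12/148)·0.59259 + (22/148)·0.68085 + (27/148)·0.75000 + (29/148)·0.70968 + (28/148)·0.75410 + (30/148)·0.55814 = 0.6809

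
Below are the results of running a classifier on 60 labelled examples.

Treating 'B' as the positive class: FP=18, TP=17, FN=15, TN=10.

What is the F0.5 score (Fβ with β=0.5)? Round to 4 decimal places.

0.4942

Fβ = (1+β²)·TP / ((1+β²)·TP + β²·FN + FP), with β²=1/4
= 1.25·17 / (1.25·17 + 0.25·15 + 18) = 0.4942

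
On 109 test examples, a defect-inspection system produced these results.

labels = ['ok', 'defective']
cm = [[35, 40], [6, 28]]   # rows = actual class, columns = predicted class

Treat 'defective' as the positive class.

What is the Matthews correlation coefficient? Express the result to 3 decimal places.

0.278

MCC = (TP·TN − FP·FN) / √((TP+FP)(TP+FN)(TN+FP)(TN+FN))
Numerator = 28·35 − 40·6 = 740
Denominator = √(68·34·75·41) = √7109400 = 2666.3458
MCC = 740 / 2666.3458 = 0.278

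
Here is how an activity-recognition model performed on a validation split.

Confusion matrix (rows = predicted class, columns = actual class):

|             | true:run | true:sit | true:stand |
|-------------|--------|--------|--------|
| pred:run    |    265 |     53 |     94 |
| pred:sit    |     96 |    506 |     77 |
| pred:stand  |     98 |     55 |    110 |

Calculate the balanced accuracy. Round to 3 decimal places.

Balanced accuracy = mean of per-class recall.
  run: recall = 265/459 = 0.5773
  sit: recall = 506/614 = 0.8241
  stand: recall = 110/281 = 0.3915
Mean = (0.5773 + 0.8241 + 0.3915) / 3 = 0.598

0.598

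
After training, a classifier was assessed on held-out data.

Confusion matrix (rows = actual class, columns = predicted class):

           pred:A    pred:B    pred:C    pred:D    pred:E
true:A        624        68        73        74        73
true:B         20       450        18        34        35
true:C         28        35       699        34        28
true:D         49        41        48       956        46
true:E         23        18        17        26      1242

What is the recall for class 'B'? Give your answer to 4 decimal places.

0.8079

Take TP from the diagonal, FP from the rest of the 'B' prediction marginal, FN from the rest of the 'B' actual marginal.
recall = TP/(TP+FN).
B: TP=450, FN=20+18+34+35=107 → 450/557 = 0.80790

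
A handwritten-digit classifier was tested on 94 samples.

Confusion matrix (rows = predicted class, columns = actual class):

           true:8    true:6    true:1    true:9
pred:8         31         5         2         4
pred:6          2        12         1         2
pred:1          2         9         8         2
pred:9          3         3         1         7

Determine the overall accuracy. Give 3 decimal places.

Accuracy = trace / total = (31+12+8+7=58) / 94 = 58/94 = 0.617

0.617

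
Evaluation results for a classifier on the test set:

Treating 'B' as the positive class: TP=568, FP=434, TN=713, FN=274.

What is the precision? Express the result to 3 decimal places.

Precision = TP/(TP+FP) = 568/(568+434) = 568/1002 = 0.567

0.567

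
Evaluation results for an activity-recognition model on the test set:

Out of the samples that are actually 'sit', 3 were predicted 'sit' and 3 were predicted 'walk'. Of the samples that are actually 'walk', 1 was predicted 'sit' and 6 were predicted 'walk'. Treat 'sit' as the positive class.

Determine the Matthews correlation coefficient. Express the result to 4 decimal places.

0.3858

MCC = (TP·TN − FP·FN) / √((TP+FP)(TP+FN)(TN+FP)(TN+FN))
Numerator = 3·6 − 1·3 = 15
Denominator = √(4·6·7·9) = √1512 = 38.8844
MCC = 15 / 38.8844 = 0.3858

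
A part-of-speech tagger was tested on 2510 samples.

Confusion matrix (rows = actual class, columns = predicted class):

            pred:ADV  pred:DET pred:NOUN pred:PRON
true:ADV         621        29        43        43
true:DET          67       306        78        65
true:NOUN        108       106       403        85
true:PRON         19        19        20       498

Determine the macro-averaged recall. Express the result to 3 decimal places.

Per-class recall (TP/(TP+FN)):
  ADV: TP=621, FN=29+43+43=115 → 621/736 = 0.8438
  DET: TP=306, FN=67+78+65=210 → 306/516 = 0.5930
  NOUN: TP=403, FN=108+106+85=299 → 403/702 = 0.5741
  PRON: TP=498, FN=19+19+20=58 → 498/556 = 0.8957
Macro-recall = mean = (0.8438 + 0.5930 + 0.5741 + 0.8957) / 4 = 0.727

0.727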